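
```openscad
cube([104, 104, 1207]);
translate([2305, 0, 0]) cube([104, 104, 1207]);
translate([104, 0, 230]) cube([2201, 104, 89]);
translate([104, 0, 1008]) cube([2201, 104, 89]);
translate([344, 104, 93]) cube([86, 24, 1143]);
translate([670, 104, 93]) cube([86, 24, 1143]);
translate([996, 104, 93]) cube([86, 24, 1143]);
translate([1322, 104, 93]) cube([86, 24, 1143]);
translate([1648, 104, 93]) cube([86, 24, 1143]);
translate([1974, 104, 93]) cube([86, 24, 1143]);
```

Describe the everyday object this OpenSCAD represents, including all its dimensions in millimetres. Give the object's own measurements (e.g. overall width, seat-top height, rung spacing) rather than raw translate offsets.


A fence section. Two 104×104 mm posts, 1207 mm tall, stand on the floor with a clear span of 2201 mm between their inner faces. Two horizontal rails of 104×89 mm section span the gap between the posts with their undersides at z = 230 mm and z = 1008 mm, flush with the posts' −y face. 6 pickets, each 86 mm wide, 24 mm thick and 1143 mm tall, are fixed to the +y face of the rails with their bottoms at z = 93 mm, spaced across the span with a 240 mm gap after the −x post and between neighbouring pickets, with 245 mm left before the +x post.


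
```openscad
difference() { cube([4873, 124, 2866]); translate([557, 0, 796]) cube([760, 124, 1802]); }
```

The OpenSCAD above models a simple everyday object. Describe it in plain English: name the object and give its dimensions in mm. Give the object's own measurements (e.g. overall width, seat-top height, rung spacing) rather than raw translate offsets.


A wall 4873 mm long (x), 124 mm thick (y), 2866 mm tall, with a rectangular window opening cut through it. The opening is 760 mm wide and 1802 mm tall; its sill is at z = 796 mm and its near (−x) edge is 557 mm from the wall's −x end. The opening passes through the full wall thickness.


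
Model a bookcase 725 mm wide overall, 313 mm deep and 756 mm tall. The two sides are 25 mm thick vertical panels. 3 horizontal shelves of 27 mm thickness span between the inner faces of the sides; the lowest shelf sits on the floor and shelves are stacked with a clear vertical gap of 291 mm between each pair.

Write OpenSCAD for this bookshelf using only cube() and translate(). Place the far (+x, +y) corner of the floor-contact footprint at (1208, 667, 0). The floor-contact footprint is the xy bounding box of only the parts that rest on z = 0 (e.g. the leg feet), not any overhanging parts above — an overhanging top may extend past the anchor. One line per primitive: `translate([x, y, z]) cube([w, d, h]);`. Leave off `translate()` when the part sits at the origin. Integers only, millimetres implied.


translate([483, 354, 0]) cube([25, 313, 756]);
translate([1183, 354, 0]) cube([25, 313, 756]);
translate([508, 354, 0]) cube([675, 313, 27]);
translate([508, 354, 318]) cube([675, 313, 27]);
translate([508, 354, 636]) cube([675, 313, 27]);


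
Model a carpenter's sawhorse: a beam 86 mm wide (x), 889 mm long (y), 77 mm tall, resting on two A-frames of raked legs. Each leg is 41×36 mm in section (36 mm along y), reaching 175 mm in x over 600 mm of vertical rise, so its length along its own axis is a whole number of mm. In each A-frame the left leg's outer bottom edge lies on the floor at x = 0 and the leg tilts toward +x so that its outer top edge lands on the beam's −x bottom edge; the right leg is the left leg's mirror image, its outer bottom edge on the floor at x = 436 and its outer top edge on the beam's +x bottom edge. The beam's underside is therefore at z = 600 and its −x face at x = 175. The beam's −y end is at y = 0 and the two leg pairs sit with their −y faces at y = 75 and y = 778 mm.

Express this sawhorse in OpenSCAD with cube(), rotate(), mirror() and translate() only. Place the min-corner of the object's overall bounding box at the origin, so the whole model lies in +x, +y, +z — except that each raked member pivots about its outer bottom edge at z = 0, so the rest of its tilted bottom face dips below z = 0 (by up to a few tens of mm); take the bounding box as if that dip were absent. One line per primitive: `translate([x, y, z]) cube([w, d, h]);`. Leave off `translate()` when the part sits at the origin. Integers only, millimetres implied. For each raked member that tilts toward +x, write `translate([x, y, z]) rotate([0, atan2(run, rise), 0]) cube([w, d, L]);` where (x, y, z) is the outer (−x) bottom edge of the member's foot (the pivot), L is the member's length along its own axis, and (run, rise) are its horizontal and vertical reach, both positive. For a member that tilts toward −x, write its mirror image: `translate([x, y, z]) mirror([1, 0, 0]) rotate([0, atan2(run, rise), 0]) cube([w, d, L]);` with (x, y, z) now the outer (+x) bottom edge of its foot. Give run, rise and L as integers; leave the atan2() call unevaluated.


translate([175, 0, 600]) cube([86, 889, 77]);
translate([0, 75, 0]) rotate([0, atan2(175, 600), 0]) cube([41, 36, 625]);
translate([436, 75, 0]) mirror([1, 0, 0]) rotate([0, atan2(175, 600), 0]) cube([41, 36, 625]);
translate([0, 778, 0]) rotate([0, atan2(175, 600), 0]) cube([41, 36, 625]);
translate([436, 778, 0]) mirror([1, 0, 0]) rotate([0, atan2(175, 600), 0]) cube([41, 36, 625]);


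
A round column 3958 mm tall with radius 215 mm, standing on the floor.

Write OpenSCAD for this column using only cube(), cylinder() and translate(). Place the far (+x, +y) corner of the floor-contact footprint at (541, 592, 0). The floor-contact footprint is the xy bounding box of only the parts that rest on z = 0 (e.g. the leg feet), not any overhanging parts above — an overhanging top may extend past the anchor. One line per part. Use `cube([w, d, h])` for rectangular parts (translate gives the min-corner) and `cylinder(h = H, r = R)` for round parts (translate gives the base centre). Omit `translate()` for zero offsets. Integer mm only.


translate([326, 377, 0]) cylinder(h = 3958, r = 215);


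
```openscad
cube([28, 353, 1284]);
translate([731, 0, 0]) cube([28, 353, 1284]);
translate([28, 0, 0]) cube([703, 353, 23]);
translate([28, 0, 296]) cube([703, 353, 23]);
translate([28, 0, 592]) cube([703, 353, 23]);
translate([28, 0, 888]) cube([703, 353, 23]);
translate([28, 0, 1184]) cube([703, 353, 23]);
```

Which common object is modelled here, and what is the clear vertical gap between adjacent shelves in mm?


A bookshelf. The clear shelf gap is 273 mm.

Two tall side panels with 5 horizontal boards between them — a bookshelf. The first two shelf undersides are at z = 0 and z = 296; with shelf thickness 23, the clear gap is 296 − 0 − 23 = 273 mm.


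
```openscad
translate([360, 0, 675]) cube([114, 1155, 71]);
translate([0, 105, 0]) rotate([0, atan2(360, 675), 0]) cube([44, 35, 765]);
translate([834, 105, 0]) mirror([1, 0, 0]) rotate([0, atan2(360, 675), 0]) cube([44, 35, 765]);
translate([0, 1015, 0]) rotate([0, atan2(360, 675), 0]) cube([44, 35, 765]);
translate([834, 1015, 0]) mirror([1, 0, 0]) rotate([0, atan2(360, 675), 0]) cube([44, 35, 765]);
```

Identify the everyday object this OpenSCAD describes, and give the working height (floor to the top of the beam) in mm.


A sawhorse. The overall height is 746 mm.

A beam across two mirrored pairs of raked legs — a sawhorse. The beam's underside is at z = 675 (matching the legs' vertical rise in atan2(360, 675)) and the beam is 71 mm tall, so its top is at 675 + 71 = 746 mm. The raked legs top out at the beam's underside, so that is the highest point.


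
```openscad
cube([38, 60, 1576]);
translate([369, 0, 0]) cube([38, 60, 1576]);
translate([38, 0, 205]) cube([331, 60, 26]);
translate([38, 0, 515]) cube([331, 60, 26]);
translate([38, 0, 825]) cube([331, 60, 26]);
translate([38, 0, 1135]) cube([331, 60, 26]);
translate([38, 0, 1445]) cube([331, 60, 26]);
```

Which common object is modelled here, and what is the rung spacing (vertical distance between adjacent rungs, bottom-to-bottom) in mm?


A ladder. The rung spacing is 310 mm.

Two tall 38×60 posts with 5 short bars between them — a ladder. Adjacent rungs sit at z = 205 and z = 515, so the spacing is 515 − 205 = 310 mm.


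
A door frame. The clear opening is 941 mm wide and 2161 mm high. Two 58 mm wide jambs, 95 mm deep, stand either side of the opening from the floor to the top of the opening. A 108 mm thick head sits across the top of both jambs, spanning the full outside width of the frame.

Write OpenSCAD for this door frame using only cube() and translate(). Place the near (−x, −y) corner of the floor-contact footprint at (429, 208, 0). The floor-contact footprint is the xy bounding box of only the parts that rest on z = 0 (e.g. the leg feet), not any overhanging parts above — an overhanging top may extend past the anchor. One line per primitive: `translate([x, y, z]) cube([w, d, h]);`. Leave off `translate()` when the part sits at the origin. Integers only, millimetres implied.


translate([429, 208, 0]) cube([58, 95, 2161]);
translate([1428, 208, 0]) cube([58, 95, 2161]);
translate([429, 208, 2161]) cube([1057, 95, 108]);


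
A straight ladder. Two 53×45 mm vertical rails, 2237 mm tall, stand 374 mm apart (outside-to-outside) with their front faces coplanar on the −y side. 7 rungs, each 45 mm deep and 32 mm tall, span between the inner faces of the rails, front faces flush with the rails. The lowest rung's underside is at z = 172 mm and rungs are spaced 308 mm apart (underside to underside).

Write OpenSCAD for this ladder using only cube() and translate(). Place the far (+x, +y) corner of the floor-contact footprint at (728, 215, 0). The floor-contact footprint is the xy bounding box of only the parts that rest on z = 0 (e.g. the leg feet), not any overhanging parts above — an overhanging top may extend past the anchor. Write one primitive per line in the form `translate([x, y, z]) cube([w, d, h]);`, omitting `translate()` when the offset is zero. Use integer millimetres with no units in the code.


// rung span = 374 - 2*53 = 268
// rung[k] z = 172 + k*308
translate([354, 170, 0]) cube([53, 45, 2237]);
translate([675, 170, 0]) cube([53, 45, 2237]);
translate([407, 170, 172]) cube([268, 45, 32]);
translate([407, 170, 480]) cube([268, 45, 32]);
translate([407, 170, 788]) cube([268, 45, 32]);
translate([407, 170, 1096]) cube([268, 45, 32]);
translate([407, 170, 1404]) cube([268, 45, 32]);
translate([407, 170, 1712]) cube([268, 45, 32]);
translate([407, 170, 2020]) cube([268, 45, 32]);


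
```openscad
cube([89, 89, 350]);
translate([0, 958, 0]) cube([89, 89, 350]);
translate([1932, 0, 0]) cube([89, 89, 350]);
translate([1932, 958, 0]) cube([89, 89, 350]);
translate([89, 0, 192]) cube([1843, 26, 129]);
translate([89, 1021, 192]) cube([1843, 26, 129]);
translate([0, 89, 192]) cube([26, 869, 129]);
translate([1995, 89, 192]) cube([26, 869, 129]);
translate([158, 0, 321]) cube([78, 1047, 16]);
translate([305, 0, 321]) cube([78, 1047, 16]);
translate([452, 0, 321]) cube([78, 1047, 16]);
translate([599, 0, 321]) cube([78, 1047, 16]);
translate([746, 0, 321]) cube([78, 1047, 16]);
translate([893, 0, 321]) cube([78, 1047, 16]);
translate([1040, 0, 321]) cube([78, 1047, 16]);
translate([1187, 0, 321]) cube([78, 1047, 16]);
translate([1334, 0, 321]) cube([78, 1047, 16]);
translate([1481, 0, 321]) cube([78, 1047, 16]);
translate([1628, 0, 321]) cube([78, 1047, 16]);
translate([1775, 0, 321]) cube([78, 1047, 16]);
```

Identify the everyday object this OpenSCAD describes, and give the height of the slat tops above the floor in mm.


A bed frame. The slat-top height is 337 mm.

Four posts, four rails, and a row of slats — a bed frame. Slats sit on the rails at z = 192 + 129 = 321; with slat thickness 16, the top is 337 mm.


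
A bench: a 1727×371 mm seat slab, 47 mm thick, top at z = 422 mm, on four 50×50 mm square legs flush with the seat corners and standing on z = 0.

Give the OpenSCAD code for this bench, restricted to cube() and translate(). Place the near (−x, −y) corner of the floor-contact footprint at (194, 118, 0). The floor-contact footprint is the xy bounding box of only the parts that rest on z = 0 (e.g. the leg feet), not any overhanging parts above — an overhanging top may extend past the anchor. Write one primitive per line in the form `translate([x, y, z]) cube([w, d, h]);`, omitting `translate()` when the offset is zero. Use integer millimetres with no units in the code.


// leg_h = 422 − 47 = 375
translate([194, 118, 375]) cube([1727, 371, 47]);
translate([194, 118, 0]) cube([50, 50, 375]);
translate([194, 439, 0]) cube([50, 50, 375]);
translate([1871, 118, 0]) cube([50, 50, 375]);
translate([1871, 439, 0]) cube([50, 50, 375]);


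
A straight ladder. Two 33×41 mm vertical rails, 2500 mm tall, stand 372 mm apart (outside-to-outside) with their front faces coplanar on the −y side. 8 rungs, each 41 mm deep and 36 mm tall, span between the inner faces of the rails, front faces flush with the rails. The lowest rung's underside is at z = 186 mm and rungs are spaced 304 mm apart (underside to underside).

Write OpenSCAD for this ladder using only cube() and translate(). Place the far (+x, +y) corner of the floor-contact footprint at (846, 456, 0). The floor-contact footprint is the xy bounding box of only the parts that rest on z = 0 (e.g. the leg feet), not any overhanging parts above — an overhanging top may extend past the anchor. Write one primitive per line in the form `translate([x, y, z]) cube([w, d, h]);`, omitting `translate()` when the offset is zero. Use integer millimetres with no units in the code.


// rung span = 372 - 2*33 = 306
// rung[k] z = 186 + k*304
translate([474, 415, 0]) cube([33, 41, 2500]);
translate([813, 415, 0]) cube([33, 41, 2500]);
translate([507, 415, 186]) cube([306, 41, 36]);
translate([507, 415, 490]) cube([306, 41, 36]);
translate([507, 415, 794]) cube([306, 41, 36]);
translate([507, 415, 1098]) cube([306, 41, 36]);
translate([507, 415, 1402]) cube([306, 41, 36]);
translate([507, 415, 1706]) cube([306, 41, 36]);
translate([507, 415, 2010]) cube([306, 41, 36]);
translate([507, 415, 2314]) cube([306, 41, 36]);


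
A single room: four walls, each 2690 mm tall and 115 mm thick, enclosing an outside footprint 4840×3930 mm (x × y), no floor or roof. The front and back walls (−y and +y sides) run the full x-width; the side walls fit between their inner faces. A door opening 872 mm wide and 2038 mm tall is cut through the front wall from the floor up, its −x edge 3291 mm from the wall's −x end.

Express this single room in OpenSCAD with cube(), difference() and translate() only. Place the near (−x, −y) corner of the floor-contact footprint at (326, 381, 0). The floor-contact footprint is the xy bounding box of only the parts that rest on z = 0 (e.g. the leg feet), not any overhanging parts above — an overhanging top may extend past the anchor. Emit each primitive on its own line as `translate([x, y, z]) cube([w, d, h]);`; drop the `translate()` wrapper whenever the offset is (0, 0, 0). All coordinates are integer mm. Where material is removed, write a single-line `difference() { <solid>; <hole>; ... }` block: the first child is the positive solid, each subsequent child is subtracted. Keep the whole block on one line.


difference() { translate([326, 381, 0]) cube([4840, 115, 2690]); translate([3617, 381, 0]) cube([872, 115, 2038]); }
translate([326, 4196, 0]) cube([4840, 115, 2690]);
translate([326, 496, 0]) cube([115, 3700, 2690]);
translate([5051, 496, 0]) cube([115, 3700, 2690]);


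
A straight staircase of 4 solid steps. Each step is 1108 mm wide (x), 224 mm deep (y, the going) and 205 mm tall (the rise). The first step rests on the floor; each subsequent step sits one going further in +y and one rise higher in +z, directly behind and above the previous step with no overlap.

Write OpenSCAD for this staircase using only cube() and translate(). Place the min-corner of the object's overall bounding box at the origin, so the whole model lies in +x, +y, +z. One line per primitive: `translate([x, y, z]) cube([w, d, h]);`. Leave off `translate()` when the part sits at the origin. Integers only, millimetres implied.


cube([1108, 224, 205]);
translate([0, 224, 205]) cube([1108, 224, 205]);
translate([0, 448, 410]) cube([1108, 224, 205]);
translate([0, 672, 615]) cube([1108, 224, 205]);


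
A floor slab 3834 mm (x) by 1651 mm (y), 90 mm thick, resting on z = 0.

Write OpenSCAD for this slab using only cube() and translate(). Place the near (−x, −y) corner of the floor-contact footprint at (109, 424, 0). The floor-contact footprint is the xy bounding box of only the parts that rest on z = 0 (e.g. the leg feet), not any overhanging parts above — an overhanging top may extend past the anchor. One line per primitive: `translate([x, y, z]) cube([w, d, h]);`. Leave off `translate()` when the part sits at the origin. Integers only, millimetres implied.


translate([109, 424, 0]) cube([3834, 1651, 90]);


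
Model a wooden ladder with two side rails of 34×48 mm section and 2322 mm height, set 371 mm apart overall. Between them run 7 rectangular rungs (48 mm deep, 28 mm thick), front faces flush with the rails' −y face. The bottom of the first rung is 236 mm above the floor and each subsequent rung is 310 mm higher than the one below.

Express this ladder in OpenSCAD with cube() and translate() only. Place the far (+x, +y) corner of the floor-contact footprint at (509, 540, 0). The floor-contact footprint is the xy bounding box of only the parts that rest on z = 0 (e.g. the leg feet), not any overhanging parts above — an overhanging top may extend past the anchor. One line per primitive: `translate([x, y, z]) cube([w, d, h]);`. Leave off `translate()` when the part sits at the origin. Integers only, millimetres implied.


// rung span = 371 - 2*34 = 303
// rung[k] z = 236 + k*310
translate([138, 492, 0]) cube([34, 48, 2322]);
translate([475, 492, 0]) cube([34, 48, 2322]);
translate([172, 492, 236]) cube([303, 48, 28]);
translate([172, 492, 546]) cube([303, 48, 28]);
translate([172, 492, 856]) cube([303, 48, 28]);
translate([172, 492, 1166]) cube([303, 48, 28]);
translate([172, 492, 1476]) cube([303, 48, 28]);
translate([172, 492, 1786]) cube([303, 48, 28]);
translate([172, 492, 2096]) cube([303, 48, 28]);


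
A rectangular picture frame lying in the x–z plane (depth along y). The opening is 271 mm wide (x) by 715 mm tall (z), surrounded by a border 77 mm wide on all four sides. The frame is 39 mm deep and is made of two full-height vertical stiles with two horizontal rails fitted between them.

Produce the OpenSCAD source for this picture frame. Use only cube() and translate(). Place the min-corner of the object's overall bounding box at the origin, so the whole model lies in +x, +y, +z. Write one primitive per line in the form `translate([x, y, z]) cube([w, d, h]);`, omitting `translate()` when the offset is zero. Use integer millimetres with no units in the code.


cube([77, 39, 869]);
translate([348, 0, 0]) cube([77, 39, 869]);
translate([77, 0, 0]) cube([271, 39, 77]);
translate([77, 0, 792]) cube([271, 39, 77]);


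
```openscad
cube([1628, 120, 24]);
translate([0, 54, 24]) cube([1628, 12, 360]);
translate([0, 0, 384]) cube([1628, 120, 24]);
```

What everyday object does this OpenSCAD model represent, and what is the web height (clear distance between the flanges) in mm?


An I-beam. The web height is 360 mm.

Two wide flanges with a thin centred web — an I-beam. Overall 408 mm minus two 24 mm flanges gives a web of 408 − 2·24 = 360 mm.


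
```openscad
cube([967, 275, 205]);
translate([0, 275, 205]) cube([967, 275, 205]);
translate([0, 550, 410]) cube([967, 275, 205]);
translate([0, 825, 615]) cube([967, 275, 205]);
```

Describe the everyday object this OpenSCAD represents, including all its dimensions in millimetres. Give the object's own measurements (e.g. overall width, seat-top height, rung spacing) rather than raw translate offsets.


A straight staircase of 4 solid steps. Each step is 967 mm wide (x), 275 mm deep (y, the going) and 205 mm tall (the rise). The first step rests on the floor; each subsequent step sits one going further in +y and one rise higher in +z, directly behind and above the previous step with no overlap.


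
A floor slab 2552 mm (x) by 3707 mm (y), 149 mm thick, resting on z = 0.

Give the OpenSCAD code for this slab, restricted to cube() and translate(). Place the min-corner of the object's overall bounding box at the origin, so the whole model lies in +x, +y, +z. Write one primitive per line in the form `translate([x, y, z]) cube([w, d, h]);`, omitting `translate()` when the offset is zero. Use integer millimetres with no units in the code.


cube([2552, 3707, 149]);


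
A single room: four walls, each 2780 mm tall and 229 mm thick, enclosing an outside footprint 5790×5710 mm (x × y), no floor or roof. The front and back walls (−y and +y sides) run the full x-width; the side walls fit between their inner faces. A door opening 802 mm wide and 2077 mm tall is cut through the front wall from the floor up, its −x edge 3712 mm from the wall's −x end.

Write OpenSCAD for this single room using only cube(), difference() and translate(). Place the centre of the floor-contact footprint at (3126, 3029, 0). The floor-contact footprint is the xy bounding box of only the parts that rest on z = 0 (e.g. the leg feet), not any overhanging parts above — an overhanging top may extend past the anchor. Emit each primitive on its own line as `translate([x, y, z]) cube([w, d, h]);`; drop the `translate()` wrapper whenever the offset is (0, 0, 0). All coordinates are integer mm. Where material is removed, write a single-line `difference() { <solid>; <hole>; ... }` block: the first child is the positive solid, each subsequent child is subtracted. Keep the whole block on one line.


difference() { translate([231, 174, 0]) cube([5790, 229, 2780]); translate([3943, 174, 0]) cube([802, 229, 2077]); }
translate([231, 5655, 0]) cube([5790, 229, 2780]);
translate([231, 403, 0]) cube([229, 5252, 2780]);
translate([5792, 403, 0]) cube([229, 5252, 2780]);


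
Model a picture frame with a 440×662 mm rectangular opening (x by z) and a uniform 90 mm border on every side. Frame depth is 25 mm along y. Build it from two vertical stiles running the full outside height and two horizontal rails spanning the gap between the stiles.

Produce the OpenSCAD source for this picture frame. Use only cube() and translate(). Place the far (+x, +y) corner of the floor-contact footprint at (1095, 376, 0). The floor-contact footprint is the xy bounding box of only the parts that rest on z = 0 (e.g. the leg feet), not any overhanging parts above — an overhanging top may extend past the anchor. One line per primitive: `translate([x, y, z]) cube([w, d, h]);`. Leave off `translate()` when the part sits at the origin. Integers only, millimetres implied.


translate([475, 351, 0]) cube([90, 25, 842]);
translate([1005, 351, 0]) cube([90, 25, 842]);
translate([565, 351, 0]) cube([440, 25, 90]);
translate([565, 351, 752]) cube([440, 25, 90]);


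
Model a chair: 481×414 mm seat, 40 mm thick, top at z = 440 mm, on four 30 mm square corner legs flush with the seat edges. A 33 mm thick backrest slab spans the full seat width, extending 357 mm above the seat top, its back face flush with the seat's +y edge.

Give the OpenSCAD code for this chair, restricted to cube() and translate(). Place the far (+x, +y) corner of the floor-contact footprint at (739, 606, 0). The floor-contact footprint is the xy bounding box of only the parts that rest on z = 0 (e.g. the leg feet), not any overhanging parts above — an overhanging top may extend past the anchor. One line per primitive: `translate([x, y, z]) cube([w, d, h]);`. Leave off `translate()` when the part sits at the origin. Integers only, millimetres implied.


translate([258, 192, 400]) cube([481, 414, 40]);
translate([258, 192, 0]) cube([30, 30, 400]);
translate([709, 192, 0]) cube([30, 30, 400]);
translate([258, 576, 0]) cube([30, 30, 400]);
translate([709, 576, 0]) cube([30, 30, 400]);
translate([258, 573, 440]) cube([481, 33, 357]);


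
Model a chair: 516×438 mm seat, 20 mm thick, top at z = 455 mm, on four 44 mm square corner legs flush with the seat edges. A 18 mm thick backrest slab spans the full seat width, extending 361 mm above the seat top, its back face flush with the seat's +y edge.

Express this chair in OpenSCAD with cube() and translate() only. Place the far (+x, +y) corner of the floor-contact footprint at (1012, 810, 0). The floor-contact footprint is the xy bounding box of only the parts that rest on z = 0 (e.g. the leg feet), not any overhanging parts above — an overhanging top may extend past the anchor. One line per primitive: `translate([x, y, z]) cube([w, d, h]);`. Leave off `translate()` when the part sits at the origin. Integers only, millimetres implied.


translate([496, 372, 435]) cube([516, 438, 20]);
translate([496, 372, 0]) cube([44, 44, 435]);
translate([968, 372, 0]) cube([44, 44, 435]);
translate([496, 766, 0]) cube([44, 44, 435]);
translate([968, 766, 0]) cube([44, 44, 435]);
translate([496, 792, 455]) cube([516, 18, 361]);


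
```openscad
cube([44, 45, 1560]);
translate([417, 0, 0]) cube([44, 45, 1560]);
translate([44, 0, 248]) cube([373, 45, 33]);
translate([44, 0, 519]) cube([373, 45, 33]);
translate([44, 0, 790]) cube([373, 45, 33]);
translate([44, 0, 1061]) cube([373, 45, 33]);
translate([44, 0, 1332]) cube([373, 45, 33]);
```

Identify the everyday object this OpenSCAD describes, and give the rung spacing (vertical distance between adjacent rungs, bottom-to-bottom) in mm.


A ladder. The rung spacing is 271 mm.

Two tall 44×45 posts with 5 short bars between them — a ladder. Adjacent rungs sit at z = 248 and z = 519, so the spacing is 519 − 248 = 271 mm.


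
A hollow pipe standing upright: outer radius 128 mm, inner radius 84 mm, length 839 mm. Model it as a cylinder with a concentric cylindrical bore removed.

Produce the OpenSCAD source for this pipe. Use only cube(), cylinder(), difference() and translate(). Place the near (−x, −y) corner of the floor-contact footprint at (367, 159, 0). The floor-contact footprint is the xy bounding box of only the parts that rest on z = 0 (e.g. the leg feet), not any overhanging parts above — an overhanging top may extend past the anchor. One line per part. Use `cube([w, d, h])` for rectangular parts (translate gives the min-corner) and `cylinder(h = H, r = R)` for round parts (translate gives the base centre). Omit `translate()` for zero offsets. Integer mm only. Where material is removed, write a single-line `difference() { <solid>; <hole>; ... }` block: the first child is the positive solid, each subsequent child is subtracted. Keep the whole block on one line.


difference() { translate([495, 287, 0]) cylinder(h = 839, r = 128); translate([495, 287, 0]) cylinder(h = 839, r = 84); }


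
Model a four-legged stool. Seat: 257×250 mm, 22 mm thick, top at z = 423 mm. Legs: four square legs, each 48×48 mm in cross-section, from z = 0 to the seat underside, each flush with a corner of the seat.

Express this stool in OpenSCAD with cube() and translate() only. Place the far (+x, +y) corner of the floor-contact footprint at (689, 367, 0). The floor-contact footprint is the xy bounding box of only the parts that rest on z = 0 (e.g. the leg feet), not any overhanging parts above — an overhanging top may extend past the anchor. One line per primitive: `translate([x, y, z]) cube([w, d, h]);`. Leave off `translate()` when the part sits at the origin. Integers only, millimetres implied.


translate([432, 117, 401]) cube([257, 250, 22]);
translate([432, 117, 0]) cube([48, 48, 401]);
translate([641, 117, 0]) cube([48, 48, 401]);
translate([432, 319, 0]) cube([48, 48, 401]);
translate([641, 319, 0]) cube([48, 48, 401]);


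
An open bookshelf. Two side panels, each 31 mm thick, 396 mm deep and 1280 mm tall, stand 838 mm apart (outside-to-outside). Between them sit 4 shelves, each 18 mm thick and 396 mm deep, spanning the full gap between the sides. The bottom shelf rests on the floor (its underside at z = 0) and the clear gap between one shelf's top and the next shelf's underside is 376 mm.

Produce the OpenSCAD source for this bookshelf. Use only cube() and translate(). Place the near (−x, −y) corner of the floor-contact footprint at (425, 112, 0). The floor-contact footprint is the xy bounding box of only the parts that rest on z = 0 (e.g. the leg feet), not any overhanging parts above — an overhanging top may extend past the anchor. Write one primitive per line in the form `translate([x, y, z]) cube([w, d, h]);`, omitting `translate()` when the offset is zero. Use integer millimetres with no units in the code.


translate([425, 112, 0]) cube([31, 396, 1280]);
translate([1232, 112, 0]) cube([31, 396, 1280]);
translate([456, 112, 0]) cube([776, 396, 18]);
translate([456, 112, 394]) cube([776, 396, 18]);
translate([456, 112, 788]) cube([776, 396, 18]);
translate([456, 112, 1182]) cube([776, 396, 18]);


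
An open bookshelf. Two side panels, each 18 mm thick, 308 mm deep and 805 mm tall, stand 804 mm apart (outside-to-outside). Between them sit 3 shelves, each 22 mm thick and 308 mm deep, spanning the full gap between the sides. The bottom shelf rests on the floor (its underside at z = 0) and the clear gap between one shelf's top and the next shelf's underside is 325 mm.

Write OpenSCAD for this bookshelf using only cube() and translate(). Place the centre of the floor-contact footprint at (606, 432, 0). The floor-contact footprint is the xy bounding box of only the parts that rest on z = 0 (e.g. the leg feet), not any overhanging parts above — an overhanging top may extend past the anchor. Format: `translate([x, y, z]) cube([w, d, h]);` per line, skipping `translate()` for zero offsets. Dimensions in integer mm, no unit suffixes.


translate([204, 278, 0]) cube([18, 308, 805]);
translate([990, 278, 0]) cube([18, 308, 805]);
translate([222, 278, 0]) cube([768, 308, 22]);
translate([222, 278, 347]) cube([768, 308, 22]);
translate([222, 278, 694]) cube([768, 308, 22]);


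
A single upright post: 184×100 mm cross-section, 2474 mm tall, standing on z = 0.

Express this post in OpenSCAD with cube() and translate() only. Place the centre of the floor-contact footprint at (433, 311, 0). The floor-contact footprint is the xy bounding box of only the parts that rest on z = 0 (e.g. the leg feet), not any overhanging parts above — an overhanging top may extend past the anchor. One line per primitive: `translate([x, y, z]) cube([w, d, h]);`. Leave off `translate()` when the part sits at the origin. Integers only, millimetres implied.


translate([341, 261, 0]) cube([184, 100, 2474]);


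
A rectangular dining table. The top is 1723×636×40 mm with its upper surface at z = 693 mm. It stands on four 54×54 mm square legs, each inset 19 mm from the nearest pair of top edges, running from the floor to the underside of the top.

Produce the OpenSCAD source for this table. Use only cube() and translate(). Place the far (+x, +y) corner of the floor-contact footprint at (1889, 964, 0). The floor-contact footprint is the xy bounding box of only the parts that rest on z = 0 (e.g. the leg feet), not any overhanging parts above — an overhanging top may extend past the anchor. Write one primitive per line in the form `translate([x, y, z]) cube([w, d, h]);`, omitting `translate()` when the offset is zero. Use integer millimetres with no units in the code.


// leg_h = 693 - 40 = 653
translate([185, 347, 653]) cube([1723, 636, 40]);
translate([204, 366, 0]) cube([54, 54, 653]);
translate([1835, 366, 0]) cube([54, 54, 653]);
translate([204, 910, 0]) cube([54, 54, 653]);
translate([1835, 910, 0]) cube([54, 54, 653]);


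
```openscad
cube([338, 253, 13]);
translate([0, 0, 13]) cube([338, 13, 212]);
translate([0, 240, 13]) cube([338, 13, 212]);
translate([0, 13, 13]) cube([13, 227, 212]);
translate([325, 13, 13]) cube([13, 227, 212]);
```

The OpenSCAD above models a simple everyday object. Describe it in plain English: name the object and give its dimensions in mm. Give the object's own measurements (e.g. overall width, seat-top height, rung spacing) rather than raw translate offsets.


An open-topped rectangular box: outside dimensions 338×253×225 mm, with a uniform wall and base thickness of 13 mm. The base is a full 338×253 slab on the floor; four walls sit on top of the base. The front and back walls (the −y and +y sides) span the full width; the two side walls fit between them.


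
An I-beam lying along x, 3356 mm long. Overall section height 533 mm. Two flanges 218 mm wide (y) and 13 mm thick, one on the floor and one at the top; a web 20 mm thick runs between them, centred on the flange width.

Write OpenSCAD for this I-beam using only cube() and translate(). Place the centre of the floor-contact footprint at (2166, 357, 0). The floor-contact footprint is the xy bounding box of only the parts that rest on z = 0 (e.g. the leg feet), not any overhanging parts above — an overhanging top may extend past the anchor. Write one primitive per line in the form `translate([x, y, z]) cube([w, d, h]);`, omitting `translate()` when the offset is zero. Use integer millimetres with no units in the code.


translate([488, 248, 0]) cube([3356, 218, 13]);
translate([488, 347, 13]) cube([3356, 20, 507]);
translate([488, 248, 520]) cube([3356, 218, 13]);


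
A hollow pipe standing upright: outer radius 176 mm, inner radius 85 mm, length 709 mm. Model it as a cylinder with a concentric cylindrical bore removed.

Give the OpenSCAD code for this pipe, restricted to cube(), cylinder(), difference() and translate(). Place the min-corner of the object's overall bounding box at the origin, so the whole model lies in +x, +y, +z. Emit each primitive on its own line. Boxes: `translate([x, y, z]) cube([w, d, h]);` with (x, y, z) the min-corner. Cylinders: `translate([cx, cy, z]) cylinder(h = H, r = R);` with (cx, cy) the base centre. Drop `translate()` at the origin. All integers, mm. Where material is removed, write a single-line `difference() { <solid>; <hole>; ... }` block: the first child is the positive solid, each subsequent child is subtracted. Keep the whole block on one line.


difference() { translate([176, 176, 0]) cylinder(h = 709, r = 176); translate([176, 176, 0]) cylinder(h = 709, r = 85); }


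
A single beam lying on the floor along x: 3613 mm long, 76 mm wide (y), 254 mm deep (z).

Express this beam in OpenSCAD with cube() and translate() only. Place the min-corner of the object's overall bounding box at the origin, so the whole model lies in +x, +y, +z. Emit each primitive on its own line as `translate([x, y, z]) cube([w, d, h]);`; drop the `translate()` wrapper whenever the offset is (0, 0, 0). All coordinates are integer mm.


cube([3613, 76, 254]);


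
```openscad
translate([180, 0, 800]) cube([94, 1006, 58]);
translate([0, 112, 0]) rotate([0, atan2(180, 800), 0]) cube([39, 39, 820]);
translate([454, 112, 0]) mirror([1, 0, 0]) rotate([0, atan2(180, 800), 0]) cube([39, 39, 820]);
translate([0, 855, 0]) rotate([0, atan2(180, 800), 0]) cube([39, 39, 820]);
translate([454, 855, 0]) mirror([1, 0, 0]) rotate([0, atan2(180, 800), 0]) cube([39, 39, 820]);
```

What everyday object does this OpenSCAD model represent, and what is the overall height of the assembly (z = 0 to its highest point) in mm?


A sawhorse. The overall height is 858 mm.

A beam across two mirrored pairs of raked legs — a sawhorse. The beam's underside is at z = 800 (matching the legs' vertical rise in atan2(180, 800)) and the beam is 58 mm tall, so its top is at 800 + 58 = 858 mm. The raked legs top out at the beam's underside, so that is the highest point.


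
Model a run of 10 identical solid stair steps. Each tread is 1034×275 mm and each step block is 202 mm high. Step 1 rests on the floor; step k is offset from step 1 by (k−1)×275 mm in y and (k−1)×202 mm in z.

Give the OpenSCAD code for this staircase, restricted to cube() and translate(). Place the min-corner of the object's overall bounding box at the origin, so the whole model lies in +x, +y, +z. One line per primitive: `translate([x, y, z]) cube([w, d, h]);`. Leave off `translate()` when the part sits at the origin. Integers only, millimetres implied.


cube([1034, 275, 202]);
translate([0, 275, 202]) cube([1034, 275, 202]);
translate([0, 550, 404]) cube([1034, 275, 202]);
translate([0, 825, 606]) cube([1034, 275, 202]);
translate([0, 1100, 808]) cube([1034, 275, 202]);
translate([0, 1375, 1010]) cube([1034, 275, 202]);
translate([0, 1650, 1212]) cube([1034, 275, 202]);
translate([0, 1925, 1414]) cube([1034, 275, 202]);
translate([0, 2200, 1616]) cube([1034, 275, 202]);
translate([0, 2475, 1818]) cube([1034, 275, 202]);


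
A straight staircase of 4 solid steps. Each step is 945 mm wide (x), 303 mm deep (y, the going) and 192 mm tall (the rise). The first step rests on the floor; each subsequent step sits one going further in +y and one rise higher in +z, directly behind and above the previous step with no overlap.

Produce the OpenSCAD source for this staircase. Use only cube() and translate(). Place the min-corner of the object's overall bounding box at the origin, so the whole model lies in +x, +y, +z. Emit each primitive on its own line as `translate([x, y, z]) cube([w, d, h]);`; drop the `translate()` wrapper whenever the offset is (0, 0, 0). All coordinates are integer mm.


cube([945, 303, 192]);
translate([0, 303, 192]) cube([945, 303, 192]);
translate([0, 606, 384]) cube([945, 303, 192]);
translate([0, 909, 576]) cube([945, 303, 192]);


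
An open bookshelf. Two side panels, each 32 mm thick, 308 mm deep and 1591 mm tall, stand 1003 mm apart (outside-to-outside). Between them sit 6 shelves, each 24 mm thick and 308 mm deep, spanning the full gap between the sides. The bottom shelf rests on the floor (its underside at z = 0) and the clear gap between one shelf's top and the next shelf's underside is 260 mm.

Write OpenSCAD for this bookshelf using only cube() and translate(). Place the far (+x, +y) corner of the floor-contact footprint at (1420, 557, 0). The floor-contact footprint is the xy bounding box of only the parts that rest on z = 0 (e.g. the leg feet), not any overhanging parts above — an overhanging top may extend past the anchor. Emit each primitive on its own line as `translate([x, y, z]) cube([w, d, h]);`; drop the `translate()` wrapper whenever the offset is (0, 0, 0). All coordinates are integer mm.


translate([417, 249, 0]) cube([32, 308, 1591]);
translate([1388, 249, 0]) cube([32, 308, 1591]);
translate([449, 249, 0]) cube([939, 308, 24]);
translate([449, 249, 284]) cube([939, 308, 24]);
translate([449, 249, 568]) cube([939, 308, 24]);
translate([449, 249, 852]) cube([939, 308, 24]);
translate([449, 249, 1136]) cube([939, 308, 24]);
translate([449, 249, 1420]) cube([939, 308, 24]);


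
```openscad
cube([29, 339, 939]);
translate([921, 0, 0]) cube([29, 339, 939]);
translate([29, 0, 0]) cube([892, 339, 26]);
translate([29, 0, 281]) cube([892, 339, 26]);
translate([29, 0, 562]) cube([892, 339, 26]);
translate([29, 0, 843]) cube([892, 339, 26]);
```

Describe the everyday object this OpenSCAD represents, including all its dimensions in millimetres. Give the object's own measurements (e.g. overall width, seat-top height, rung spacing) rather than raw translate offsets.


An open bookshelf. Two side panels, each 29 mm thick, 339 mm deep and 939 mm tall, stand 950 mm apart (outside-to-outside). Between them sit 4 shelves, each 26 mm thick and 339 mm deep, spanning the full gap between the sides. The bottom shelf rests on the floor (its underside at z = 0) and the clear gap between one shelf's top and the next shelf's underside is 255 mm.


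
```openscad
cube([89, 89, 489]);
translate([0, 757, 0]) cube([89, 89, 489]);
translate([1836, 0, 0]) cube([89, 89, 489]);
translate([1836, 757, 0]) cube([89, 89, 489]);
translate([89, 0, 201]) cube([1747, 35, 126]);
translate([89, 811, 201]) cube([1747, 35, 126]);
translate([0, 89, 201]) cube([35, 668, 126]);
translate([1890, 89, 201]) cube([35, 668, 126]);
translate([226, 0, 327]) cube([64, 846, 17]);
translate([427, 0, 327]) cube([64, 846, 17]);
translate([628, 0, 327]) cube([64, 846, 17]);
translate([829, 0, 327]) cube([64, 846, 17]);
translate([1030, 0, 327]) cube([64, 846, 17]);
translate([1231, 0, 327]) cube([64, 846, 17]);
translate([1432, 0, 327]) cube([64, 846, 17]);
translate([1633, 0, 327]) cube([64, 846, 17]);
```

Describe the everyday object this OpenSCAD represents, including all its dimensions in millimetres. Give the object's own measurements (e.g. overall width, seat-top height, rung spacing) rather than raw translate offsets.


A bed frame 1925 mm long (x) by 846 mm wide (y). Four 89×89 mm corner posts, 489 mm tall, at the corners of the footprint. Four rails of 35 mm thickness and 126 mm height run between adjacent posts with their undersides at z = 201 mm, their outer faces flush with the outside of the frame (the two x-running rails run between the posts' inner faces; the two y-running rails run between the posts' inner faces). 8 slats, each 64 mm wide (x) and 17 mm thick, lie across the top of the two x-running rails, running the full 846 mm width of the frame in y; along x they sit between the end posts with a 137 mm gap after the −x posts and between neighbouring slats, leaving 139 mm before the +x posts.
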